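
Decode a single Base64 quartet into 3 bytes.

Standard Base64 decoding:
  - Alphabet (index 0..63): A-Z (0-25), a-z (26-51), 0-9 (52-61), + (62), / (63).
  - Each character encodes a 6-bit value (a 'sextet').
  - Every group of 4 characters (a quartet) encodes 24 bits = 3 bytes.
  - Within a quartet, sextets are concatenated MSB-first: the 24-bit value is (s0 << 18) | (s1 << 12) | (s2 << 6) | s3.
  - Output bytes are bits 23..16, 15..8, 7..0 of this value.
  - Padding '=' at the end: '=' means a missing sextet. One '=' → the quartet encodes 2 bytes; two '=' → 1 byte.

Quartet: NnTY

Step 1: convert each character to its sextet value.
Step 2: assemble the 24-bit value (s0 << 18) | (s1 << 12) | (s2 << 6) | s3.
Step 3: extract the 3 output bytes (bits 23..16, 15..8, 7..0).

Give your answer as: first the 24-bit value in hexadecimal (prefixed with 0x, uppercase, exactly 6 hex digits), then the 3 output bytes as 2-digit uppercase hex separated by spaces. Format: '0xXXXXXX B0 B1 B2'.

Sextets: N=13, n=39, T=19, Y=24
24-bit: (13<<18) | (39<<12) | (19<<6) | 24
      = 0x340000 | 0x027000 | 0x0004C0 | 0x000018
      = 0x3674D8
Bytes: (v>>16)&0xFF=36, (v>>8)&0xFF=74, v&0xFF=D8

Answer: 0x3674D8 36 74 D8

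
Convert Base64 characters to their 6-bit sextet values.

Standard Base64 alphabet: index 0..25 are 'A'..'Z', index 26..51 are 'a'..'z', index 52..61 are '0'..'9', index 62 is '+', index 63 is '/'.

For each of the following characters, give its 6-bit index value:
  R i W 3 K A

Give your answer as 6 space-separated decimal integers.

Answer: 17 34 22 55 10 0

Derivation:
'R': A..Z range, ord('R') − ord('A') = 17
'i': a..z range, 26 + ord('i') − ord('a') = 34
'W': A..Z range, ord('W') − ord('A') = 22
'3': 0..9 range, 52 + ord('3') − ord('0') = 55
'K': A..Z range, ord('K') − ord('A') = 10
'A': A..Z range, ord('A') − ord('A') = 0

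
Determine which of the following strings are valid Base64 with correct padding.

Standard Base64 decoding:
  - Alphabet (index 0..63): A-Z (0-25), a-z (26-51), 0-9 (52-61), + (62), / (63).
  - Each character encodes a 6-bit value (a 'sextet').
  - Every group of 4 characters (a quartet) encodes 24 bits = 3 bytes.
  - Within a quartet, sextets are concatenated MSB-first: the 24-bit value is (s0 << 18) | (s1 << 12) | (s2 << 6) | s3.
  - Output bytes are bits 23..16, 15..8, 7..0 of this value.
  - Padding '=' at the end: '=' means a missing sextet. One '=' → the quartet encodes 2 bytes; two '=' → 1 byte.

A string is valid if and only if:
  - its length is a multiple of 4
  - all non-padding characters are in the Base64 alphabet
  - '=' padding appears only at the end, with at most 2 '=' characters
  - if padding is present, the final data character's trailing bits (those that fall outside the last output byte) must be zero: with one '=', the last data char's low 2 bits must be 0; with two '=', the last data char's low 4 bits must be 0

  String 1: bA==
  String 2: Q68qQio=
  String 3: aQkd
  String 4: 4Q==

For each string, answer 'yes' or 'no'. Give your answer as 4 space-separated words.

Answer: yes yes yes yes

Derivation:
String 1: 'bA==' → valid
String 2: 'Q68qQio=' → valid
String 3: 'aQkd' → valid
String 4: '4Q==' → valid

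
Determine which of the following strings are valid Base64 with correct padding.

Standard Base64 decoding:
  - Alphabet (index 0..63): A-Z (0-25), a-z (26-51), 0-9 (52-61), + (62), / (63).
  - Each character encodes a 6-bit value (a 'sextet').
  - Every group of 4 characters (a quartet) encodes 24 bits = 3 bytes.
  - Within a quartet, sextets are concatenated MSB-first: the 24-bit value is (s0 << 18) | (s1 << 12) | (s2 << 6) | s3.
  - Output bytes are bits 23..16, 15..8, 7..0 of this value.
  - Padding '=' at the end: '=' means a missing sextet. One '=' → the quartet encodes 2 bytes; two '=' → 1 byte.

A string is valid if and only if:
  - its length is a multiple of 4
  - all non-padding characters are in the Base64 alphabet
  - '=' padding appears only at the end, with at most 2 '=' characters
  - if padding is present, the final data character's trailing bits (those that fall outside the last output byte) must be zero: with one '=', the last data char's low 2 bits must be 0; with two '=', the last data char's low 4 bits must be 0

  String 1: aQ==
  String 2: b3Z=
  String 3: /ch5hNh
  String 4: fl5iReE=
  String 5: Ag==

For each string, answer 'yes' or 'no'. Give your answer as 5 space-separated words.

String 1: 'aQ==' → valid
String 2: 'b3Z=' → invalid (bad trailing bits)
String 3: '/ch5hNh' → invalid (len=7 not mult of 4)
String 4: 'fl5iReE=' → valid
String 5: 'Ag==' → valid

Answer: yes no no yes yes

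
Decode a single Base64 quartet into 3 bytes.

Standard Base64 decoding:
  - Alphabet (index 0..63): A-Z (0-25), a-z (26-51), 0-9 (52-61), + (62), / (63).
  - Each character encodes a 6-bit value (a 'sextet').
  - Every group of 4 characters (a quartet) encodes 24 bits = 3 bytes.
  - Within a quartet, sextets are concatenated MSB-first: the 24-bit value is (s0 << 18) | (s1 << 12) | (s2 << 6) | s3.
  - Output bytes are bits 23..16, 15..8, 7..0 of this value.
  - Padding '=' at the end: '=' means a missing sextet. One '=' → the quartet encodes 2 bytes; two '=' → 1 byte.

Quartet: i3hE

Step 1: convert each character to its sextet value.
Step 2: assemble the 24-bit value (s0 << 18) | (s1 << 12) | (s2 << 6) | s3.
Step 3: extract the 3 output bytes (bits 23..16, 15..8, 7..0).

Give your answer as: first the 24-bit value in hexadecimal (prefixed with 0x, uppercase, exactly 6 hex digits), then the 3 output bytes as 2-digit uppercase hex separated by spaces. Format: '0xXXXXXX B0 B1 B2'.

Answer: 0x8B7844 8B 78 44

Derivation:
Sextets: i=34, 3=55, h=33, E=4
24-bit: (34<<18) | (55<<12) | (33<<6) | 4
      = 0x880000 | 0x037000 | 0x000840 | 0x000004
      = 0x8B7844
Bytes: (v>>16)&0xFF=8B, (v>>8)&0xFF=78, v&0xFF=44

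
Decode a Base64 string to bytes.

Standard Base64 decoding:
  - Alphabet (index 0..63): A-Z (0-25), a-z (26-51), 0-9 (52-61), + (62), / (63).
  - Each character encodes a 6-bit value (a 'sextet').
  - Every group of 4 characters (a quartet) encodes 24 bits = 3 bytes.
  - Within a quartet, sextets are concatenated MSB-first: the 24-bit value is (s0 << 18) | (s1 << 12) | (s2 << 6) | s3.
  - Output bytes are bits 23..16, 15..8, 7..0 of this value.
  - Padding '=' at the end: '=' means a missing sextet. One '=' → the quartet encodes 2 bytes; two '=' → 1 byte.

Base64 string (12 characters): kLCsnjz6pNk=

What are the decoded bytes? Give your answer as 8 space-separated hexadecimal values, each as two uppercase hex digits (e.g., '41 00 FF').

After char 0 ('k'=36): chars_in_quartet=1 acc=0x24 bytes_emitted=0
After char 1 ('L'=11): chars_in_quartet=2 acc=0x90B bytes_emitted=0
After char 2 ('C'=2): chars_in_quartet=3 acc=0x242C2 bytes_emitted=0
After char 3 ('s'=44): chars_in_quartet=4 acc=0x90B0AC -> emit 90 B0 AC, reset; bytes_emitted=3
After char 4 ('n'=39): chars_in_quartet=1 acc=0x27 bytes_emitted=3
After char 5 ('j'=35): chars_in_quartet=2 acc=0x9E3 bytes_emitted=3
After char 6 ('z'=51): chars_in_quartet=3 acc=0x278F3 bytes_emitted=3
After char 7 ('6'=58): chars_in_quartet=4 acc=0x9E3CFA -> emit 9E 3C FA, reset; bytes_emitted=6
After char 8 ('p'=41): chars_in_quartet=1 acc=0x29 bytes_emitted=6
After char 9 ('N'=13): chars_in_quartet=2 acc=0xA4D bytes_emitted=6
After char 10 ('k'=36): chars_in_quartet=3 acc=0x29364 bytes_emitted=6
Padding '=': partial quartet acc=0x29364 -> emit A4 D9; bytes_emitted=8

Answer: 90 B0 AC 9E 3C FA A4 D9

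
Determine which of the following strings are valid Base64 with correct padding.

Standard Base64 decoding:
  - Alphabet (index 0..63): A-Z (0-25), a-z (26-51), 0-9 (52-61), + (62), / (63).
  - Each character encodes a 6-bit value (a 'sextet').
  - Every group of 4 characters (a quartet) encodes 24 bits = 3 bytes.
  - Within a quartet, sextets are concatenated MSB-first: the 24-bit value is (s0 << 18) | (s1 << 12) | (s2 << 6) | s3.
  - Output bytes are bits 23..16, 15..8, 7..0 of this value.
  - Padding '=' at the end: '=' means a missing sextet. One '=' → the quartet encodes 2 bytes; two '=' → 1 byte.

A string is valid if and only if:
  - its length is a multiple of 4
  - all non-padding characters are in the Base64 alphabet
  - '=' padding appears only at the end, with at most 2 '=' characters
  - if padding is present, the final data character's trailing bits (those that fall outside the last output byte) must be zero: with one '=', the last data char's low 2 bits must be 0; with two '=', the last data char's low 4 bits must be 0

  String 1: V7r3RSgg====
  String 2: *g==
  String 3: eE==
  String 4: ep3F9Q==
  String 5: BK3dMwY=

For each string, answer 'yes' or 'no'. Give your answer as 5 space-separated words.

Answer: no no no yes yes

Derivation:
String 1: 'V7r3RSgg====' → invalid (4 pad chars (max 2))
String 2: '*g==' → invalid (bad char(s): ['*'])
String 3: 'eE==' → invalid (bad trailing bits)
String 4: 'ep3F9Q==' → valid
String 5: 'BK3dMwY=' → valid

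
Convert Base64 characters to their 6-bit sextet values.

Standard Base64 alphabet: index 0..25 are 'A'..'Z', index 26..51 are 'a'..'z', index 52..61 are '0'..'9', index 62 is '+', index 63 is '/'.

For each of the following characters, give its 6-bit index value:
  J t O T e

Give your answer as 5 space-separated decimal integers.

'J': A..Z range, ord('J') − ord('A') = 9
't': a..z range, 26 + ord('t') − ord('a') = 45
'O': A..Z range, ord('O') − ord('A') = 14
'T': A..Z range, ord('T') − ord('A') = 19
'e': a..z range, 26 + ord('e') − ord('a') = 30

Answer: 9 45 14 19 30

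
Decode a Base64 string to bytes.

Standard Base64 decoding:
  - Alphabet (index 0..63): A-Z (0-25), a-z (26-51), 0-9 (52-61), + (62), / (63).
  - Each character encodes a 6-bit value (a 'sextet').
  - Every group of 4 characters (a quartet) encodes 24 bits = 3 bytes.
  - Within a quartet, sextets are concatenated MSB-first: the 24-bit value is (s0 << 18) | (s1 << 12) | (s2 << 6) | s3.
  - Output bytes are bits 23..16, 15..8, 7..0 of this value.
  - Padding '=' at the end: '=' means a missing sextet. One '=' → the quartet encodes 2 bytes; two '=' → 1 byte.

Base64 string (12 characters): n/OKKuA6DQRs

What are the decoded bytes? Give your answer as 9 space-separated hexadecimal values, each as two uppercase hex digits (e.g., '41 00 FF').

After char 0 ('n'=39): chars_in_quartet=1 acc=0x27 bytes_emitted=0
After char 1 ('/'=63): chars_in_quartet=2 acc=0x9FF bytes_emitted=0
After char 2 ('O'=14): chars_in_quartet=3 acc=0x27FCE bytes_emitted=0
After char 3 ('K'=10): chars_in_quartet=4 acc=0x9FF38A -> emit 9F F3 8A, reset; bytes_emitted=3
After char 4 ('K'=10): chars_in_quartet=1 acc=0xA bytes_emitted=3
After char 5 ('u'=46): chars_in_quartet=2 acc=0x2AE bytes_emitted=3
After char 6 ('A'=0): chars_in_quartet=3 acc=0xAB80 bytes_emitted=3
After char 7 ('6'=58): chars_in_quartet=4 acc=0x2AE03A -> emit 2A E0 3A, reset; bytes_emitted=6
After char 8 ('D'=3): chars_in_quartet=1 acc=0x3 bytes_emitted=6
After char 9 ('Q'=16): chars_in_quartet=2 acc=0xD0 bytes_emitted=6
After char 10 ('R'=17): chars_in_quartet=3 acc=0x3411 bytes_emitted=6
After char 11 ('s'=44): chars_in_quartet=4 acc=0xD046C -> emit 0D 04 6C, reset; bytes_emitted=9

Answer: 9F F3 8A 2A E0 3A 0D 04 6C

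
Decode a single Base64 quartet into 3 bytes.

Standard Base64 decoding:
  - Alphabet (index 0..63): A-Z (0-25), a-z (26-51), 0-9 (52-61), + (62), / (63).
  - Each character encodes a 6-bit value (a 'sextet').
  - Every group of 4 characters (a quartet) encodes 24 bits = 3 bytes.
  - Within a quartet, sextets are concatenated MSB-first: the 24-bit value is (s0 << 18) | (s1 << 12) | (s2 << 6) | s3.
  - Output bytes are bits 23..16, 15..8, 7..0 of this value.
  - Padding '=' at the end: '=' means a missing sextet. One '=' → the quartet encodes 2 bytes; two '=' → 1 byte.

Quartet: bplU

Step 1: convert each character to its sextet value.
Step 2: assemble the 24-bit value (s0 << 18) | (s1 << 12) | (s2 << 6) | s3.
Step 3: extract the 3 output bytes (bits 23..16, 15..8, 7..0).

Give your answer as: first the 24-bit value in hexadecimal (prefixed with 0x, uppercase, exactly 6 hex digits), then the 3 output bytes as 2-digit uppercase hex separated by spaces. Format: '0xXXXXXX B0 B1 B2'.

Answer: 0x6E9954 6E 99 54

Derivation:
Sextets: b=27, p=41, l=37, U=20
24-bit: (27<<18) | (41<<12) | (37<<6) | 20
      = 0x6C0000 | 0x029000 | 0x000940 | 0x000014
      = 0x6E9954
Bytes: (v>>16)&0xFF=6E, (v>>8)&0xFF=99, v&0xFF=54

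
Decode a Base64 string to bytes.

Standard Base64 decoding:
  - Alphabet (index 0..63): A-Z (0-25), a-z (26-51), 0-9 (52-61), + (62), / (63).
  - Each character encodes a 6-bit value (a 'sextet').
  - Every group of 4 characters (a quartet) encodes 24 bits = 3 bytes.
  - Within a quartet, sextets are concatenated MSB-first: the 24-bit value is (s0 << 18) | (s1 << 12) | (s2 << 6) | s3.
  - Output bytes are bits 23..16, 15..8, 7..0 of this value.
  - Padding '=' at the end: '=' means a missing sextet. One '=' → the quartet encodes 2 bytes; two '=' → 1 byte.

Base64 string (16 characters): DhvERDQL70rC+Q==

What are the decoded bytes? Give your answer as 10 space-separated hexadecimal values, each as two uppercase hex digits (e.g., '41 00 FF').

Answer: 0E 1B C4 44 34 0B EF 4A C2 F9

Derivation:
After char 0 ('D'=3): chars_in_quartet=1 acc=0x3 bytes_emitted=0
After char 1 ('h'=33): chars_in_quartet=2 acc=0xE1 bytes_emitted=0
After char 2 ('v'=47): chars_in_quartet=3 acc=0x386F bytes_emitted=0
After char 3 ('E'=4): chars_in_quartet=4 acc=0xE1BC4 -> emit 0E 1B C4, reset; bytes_emitted=3
After char 4 ('R'=17): chars_in_quartet=1 acc=0x11 bytes_emitted=3
After char 5 ('D'=3): chars_in_quartet=2 acc=0x443 bytes_emitted=3
After char 6 ('Q'=16): chars_in_quartet=3 acc=0x110D0 bytes_emitted=3
After char 7 ('L'=11): chars_in_quartet=4 acc=0x44340B -> emit 44 34 0B, reset; bytes_emitted=6
After char 8 ('7'=59): chars_in_quartet=1 acc=0x3B bytes_emitted=6
After char 9 ('0'=52): chars_in_quartet=2 acc=0xEF4 bytes_emitted=6
After char 10 ('r'=43): chars_in_quartet=3 acc=0x3BD2B bytes_emitted=6
After char 11 ('C'=2): chars_in_quartet=4 acc=0xEF4AC2 -> emit EF 4A C2, reset; bytes_emitted=9
After char 12 ('+'=62): chars_in_quartet=1 acc=0x3E bytes_emitted=9
After char 13 ('Q'=16): chars_in_quartet=2 acc=0xF90 bytes_emitted=9
Padding '==': partial quartet acc=0xF90 -> emit F9; bytes_emitted=10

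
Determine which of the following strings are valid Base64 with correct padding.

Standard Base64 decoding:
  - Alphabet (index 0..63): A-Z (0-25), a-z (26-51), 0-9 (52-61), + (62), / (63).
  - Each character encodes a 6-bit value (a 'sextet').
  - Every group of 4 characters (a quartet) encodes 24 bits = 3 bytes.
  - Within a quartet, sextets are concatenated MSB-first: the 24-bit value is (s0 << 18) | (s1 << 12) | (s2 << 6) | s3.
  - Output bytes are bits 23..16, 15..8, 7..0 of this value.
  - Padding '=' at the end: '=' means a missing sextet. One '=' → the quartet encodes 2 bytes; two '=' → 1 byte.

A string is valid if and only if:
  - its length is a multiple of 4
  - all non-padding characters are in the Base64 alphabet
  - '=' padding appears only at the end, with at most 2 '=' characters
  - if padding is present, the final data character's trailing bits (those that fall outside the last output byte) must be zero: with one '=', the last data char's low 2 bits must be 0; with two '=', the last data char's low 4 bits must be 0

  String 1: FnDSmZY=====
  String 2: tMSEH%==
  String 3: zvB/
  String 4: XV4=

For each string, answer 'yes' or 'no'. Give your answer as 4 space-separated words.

Answer: no no yes yes

Derivation:
String 1: 'FnDSmZY=====' → invalid (5 pad chars (max 2))
String 2: 'tMSEH%==' → invalid (bad char(s): ['%'])
String 3: 'zvB/' → valid
String 4: 'XV4=' → valid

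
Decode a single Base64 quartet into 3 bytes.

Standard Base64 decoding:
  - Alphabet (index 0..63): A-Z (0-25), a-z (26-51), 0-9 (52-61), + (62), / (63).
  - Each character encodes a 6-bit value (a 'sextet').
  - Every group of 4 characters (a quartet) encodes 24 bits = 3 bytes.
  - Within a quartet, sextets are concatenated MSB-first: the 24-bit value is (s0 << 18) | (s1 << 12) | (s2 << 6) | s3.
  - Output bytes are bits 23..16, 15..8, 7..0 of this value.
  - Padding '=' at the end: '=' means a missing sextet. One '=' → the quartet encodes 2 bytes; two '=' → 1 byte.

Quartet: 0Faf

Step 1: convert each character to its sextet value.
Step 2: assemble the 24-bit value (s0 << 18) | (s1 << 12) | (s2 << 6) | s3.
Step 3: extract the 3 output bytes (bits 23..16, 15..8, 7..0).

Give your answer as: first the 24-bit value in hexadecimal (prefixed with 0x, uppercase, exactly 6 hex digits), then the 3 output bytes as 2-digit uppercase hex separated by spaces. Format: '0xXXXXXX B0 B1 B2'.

Answer: 0xD0569F D0 56 9F

Derivation:
Sextets: 0=52, F=5, a=26, f=31
24-bit: (52<<18) | (5<<12) | (26<<6) | 31
      = 0xD00000 | 0x005000 | 0x000680 | 0x00001F
      = 0xD0569F
Bytes: (v>>16)&0xFF=D0, (v>>8)&0xFF=56, v&0xFF=9F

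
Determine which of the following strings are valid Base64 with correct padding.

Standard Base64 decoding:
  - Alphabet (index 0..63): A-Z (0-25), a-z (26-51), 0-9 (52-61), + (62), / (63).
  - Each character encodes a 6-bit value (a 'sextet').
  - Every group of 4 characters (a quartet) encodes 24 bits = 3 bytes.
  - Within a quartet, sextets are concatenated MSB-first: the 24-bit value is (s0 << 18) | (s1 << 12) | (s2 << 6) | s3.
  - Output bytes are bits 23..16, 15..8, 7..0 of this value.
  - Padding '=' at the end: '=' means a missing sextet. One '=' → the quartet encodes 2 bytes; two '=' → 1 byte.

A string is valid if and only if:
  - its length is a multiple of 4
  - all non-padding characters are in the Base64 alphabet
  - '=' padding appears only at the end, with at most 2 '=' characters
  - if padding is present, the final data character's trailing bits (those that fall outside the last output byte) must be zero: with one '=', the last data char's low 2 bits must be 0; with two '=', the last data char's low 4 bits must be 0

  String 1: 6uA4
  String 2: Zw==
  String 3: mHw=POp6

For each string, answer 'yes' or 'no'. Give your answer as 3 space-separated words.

String 1: '6uA4' → valid
String 2: 'Zw==' → valid
String 3: 'mHw=POp6' → invalid (bad char(s): ['=']; '=' in middle)

Answer: yes yes no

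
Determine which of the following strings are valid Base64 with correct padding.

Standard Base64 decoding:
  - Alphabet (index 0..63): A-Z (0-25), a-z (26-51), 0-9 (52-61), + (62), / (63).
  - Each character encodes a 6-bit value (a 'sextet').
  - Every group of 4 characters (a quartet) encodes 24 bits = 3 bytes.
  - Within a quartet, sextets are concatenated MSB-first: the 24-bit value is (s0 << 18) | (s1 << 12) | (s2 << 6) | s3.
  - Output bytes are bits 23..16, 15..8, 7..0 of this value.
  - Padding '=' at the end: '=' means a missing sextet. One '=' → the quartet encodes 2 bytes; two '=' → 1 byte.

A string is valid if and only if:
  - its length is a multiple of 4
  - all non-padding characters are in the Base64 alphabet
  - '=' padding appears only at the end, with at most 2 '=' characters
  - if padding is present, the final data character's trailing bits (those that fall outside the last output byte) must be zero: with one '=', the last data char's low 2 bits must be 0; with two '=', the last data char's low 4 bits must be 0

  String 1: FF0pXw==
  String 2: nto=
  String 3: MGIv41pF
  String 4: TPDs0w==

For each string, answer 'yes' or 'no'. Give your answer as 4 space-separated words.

Answer: yes yes yes yes

Derivation:
String 1: 'FF0pXw==' → valid
String 2: 'nto=' → valid
String 3: 'MGIv41pF' → valid
String 4: 'TPDs0w==' → valid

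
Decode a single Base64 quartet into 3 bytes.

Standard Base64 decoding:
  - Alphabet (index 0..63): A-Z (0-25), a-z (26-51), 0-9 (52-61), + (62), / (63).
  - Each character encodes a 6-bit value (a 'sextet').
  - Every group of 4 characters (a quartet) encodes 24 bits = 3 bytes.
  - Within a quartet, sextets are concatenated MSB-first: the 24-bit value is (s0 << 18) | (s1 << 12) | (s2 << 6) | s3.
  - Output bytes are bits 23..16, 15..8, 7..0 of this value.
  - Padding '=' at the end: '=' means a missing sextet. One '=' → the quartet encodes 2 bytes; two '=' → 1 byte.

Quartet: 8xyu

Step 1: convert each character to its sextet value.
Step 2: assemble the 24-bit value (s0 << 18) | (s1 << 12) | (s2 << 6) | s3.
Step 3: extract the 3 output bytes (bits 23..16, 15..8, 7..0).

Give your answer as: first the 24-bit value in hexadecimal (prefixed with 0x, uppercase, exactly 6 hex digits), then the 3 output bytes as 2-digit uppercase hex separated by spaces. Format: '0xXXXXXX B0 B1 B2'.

Answer: 0xF31CAE F3 1C AE

Derivation:
Sextets: 8=60, x=49, y=50, u=46
24-bit: (60<<18) | (49<<12) | (50<<6) | 46
      = 0xF00000 | 0x031000 | 0x000C80 | 0x00002E
      = 0xF31CAE
Bytes: (v>>16)&0xFF=F3, (v>>8)&0xFF=1C, v&0xFF=AE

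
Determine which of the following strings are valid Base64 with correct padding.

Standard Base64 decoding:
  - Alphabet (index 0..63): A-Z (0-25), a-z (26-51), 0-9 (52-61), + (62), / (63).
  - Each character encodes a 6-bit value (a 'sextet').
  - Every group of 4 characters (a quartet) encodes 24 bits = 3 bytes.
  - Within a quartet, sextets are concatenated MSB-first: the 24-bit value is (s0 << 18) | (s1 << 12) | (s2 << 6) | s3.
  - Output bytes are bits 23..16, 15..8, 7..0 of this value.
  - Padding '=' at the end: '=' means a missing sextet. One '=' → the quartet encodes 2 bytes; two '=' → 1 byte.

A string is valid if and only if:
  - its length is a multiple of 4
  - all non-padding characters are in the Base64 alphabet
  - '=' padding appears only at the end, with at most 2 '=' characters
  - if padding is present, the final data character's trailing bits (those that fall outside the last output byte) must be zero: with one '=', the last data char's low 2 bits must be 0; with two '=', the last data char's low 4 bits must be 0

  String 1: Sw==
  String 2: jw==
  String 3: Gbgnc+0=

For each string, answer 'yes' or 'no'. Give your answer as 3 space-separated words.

String 1: 'Sw==' → valid
String 2: 'jw==' → valid
String 3: 'Gbgnc+0=' → valid

Answer: yes yes yes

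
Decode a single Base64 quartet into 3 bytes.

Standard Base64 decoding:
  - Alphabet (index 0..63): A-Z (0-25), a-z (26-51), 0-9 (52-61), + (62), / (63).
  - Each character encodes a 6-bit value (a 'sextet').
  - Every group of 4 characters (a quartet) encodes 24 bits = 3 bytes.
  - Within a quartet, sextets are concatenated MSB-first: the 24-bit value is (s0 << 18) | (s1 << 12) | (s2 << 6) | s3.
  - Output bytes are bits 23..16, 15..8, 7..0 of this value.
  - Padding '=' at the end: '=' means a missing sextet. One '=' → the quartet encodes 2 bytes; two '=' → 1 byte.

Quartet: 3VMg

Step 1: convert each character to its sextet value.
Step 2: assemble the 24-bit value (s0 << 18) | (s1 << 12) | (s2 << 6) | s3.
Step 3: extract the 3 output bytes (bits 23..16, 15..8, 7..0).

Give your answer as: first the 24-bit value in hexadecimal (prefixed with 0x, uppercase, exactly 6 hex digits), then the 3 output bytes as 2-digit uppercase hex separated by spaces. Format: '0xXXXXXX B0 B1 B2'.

Sextets: 3=55, V=21, M=12, g=32
24-bit: (55<<18) | (21<<12) | (12<<6) | 32
      = 0xDC0000 | 0x015000 | 0x000300 | 0x000020
      = 0xDD5320
Bytes: (v>>16)&0xFF=DD, (v>>8)&0xFF=53, v&0xFF=20

Answer: 0xDD5320 DD 53 20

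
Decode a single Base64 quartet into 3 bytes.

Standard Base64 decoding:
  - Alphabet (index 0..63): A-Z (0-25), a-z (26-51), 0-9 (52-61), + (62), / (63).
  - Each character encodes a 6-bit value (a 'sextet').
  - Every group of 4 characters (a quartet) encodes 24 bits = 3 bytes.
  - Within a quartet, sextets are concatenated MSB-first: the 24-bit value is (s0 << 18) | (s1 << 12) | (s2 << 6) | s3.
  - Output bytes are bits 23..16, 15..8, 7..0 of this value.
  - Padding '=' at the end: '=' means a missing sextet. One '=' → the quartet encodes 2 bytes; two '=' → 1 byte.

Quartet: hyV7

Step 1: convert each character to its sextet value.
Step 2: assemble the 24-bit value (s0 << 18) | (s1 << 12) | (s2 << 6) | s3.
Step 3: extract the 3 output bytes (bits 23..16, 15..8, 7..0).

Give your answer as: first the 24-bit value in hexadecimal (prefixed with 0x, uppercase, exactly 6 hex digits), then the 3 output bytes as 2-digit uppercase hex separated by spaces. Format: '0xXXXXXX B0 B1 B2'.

Sextets: h=33, y=50, V=21, 7=59
24-bit: (33<<18) | (50<<12) | (21<<6) | 59
      = 0x840000 | 0x032000 | 0x000540 | 0x00003B
      = 0x87257B
Bytes: (v>>16)&0xFF=87, (v>>8)&0xFF=25, v&0xFF=7B

Answer: 0x87257B 87 25 7B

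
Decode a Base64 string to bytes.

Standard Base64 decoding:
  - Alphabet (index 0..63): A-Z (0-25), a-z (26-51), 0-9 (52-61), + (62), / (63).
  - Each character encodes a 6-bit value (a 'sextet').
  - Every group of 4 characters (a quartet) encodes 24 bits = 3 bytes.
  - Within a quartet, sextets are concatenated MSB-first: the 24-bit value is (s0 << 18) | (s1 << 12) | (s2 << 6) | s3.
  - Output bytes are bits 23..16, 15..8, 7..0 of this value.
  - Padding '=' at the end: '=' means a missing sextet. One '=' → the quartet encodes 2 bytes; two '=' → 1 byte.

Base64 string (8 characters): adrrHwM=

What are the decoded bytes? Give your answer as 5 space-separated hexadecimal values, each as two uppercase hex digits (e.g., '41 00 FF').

Answer: 69 DA EB 1F 03

Derivation:
After char 0 ('a'=26): chars_in_quartet=1 acc=0x1A bytes_emitted=0
After char 1 ('d'=29): chars_in_quartet=2 acc=0x69D bytes_emitted=0
After char 2 ('r'=43): chars_in_quartet=3 acc=0x1A76B bytes_emitted=0
After char 3 ('r'=43): chars_in_quartet=4 acc=0x69DAEB -> emit 69 DA EB, reset; bytes_emitted=3
After char 4 ('H'=7): chars_in_quartet=1 acc=0x7 bytes_emitted=3
After char 5 ('w'=48): chars_in_quartet=2 acc=0x1F0 bytes_emitted=3
After char 6 ('M'=12): chars_in_quartet=3 acc=0x7C0C bytes_emitted=3
Padding '=': partial quartet acc=0x7C0C -> emit 1F 03; bytes_emitted=5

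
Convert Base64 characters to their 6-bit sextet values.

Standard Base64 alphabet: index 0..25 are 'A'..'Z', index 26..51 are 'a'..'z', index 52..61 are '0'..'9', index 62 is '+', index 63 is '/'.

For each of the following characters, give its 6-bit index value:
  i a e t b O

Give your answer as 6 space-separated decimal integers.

'i': a..z range, 26 + ord('i') − ord('a') = 34
'a': a..z range, 26 + ord('a') − ord('a') = 26
'e': a..z range, 26 + ord('e') − ord('a') = 30
't': a..z range, 26 + ord('t') − ord('a') = 45
'b': a..z range, 26 + ord('b') − ord('a') = 27
'O': A..Z range, ord('O') − ord('A') = 14

Answer: 34 26 30 45 27 14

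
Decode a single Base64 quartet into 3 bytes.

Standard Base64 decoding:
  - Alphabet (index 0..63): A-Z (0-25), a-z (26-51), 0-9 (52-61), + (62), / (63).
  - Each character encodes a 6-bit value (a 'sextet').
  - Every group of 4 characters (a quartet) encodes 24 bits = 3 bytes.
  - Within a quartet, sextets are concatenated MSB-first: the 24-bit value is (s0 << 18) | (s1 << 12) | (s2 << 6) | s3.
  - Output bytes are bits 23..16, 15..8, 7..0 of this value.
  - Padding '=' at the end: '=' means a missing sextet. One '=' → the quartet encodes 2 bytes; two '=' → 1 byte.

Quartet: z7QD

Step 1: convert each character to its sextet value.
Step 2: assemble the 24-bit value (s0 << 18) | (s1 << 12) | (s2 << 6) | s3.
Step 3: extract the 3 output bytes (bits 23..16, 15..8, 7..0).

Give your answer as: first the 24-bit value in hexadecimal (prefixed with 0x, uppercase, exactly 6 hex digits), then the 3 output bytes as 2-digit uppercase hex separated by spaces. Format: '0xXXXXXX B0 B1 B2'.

Answer: 0xCFB403 CF B4 03

Derivation:
Sextets: z=51, 7=59, Q=16, D=3
24-bit: (51<<18) | (59<<12) | (16<<6) | 3
      = 0xCC0000 | 0x03B000 | 0x000400 | 0x000003
      = 0xCFB403
Bytes: (v>>16)&0xFF=CF, (v>>8)&0xFF=B4, v&0xFF=03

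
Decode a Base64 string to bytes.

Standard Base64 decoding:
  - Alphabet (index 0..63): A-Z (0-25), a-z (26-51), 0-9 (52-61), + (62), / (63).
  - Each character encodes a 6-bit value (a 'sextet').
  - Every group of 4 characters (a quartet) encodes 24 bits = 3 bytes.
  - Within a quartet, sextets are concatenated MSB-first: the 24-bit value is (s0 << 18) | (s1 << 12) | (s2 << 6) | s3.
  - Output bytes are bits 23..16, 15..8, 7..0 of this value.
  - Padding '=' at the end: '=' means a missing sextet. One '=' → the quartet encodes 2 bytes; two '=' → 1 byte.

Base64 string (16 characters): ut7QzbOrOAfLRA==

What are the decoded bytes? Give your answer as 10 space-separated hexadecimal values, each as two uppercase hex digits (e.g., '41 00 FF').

Answer: BA DE D0 CD B3 AB 38 07 CB 44

Derivation:
After char 0 ('u'=46): chars_in_quartet=1 acc=0x2E bytes_emitted=0
After char 1 ('t'=45): chars_in_quartet=2 acc=0xBAD bytes_emitted=0
After char 2 ('7'=59): chars_in_quartet=3 acc=0x2EB7B bytes_emitted=0
After char 3 ('Q'=16): chars_in_quartet=4 acc=0xBADED0 -> emit BA DE D0, reset; bytes_emitted=3
After char 4 ('z'=51): chars_in_quartet=1 acc=0x33 bytes_emitted=3
After char 5 ('b'=27): chars_in_quartet=2 acc=0xCDB bytes_emitted=3
After char 6 ('O'=14): chars_in_quartet=3 acc=0x336CE bytes_emitted=3
After char 7 ('r'=43): chars_in_quartet=4 acc=0xCDB3AB -> emit CD B3 AB, reset; bytes_emitted=6
After char 8 ('O'=14): chars_in_quartet=1 acc=0xE bytes_emitted=6
After char 9 ('A'=0): chars_in_quartet=2 acc=0x380 bytes_emitted=6
After char 10 ('f'=31): chars_in_quartet=3 acc=0xE01F bytes_emitted=6
After char 11 ('L'=11): chars_in_quartet=4 acc=0x3807CB -> emit 38 07 CB, reset; bytes_emitted=9
After char 12 ('R'=17): chars_in_quartet=1 acc=0x11 bytes_emitted=9
After char 13 ('A'=0): chars_in_quartet=2 acc=0x440 bytes_emitted=9
Padding '==': partial quartet acc=0x440 -> emit 44; bytes_emitted=10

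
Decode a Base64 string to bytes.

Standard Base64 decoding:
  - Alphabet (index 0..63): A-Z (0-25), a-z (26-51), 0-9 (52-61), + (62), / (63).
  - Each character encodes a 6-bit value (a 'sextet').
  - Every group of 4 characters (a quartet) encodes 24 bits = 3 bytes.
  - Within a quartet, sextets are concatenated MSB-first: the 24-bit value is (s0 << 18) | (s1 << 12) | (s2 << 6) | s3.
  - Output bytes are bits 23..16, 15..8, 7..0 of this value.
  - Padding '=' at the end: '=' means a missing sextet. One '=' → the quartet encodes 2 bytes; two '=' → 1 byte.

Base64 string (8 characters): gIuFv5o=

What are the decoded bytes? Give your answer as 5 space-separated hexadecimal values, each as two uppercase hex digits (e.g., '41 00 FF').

Answer: 80 8B 85 BF 9A

Derivation:
After char 0 ('g'=32): chars_in_quartet=1 acc=0x20 bytes_emitted=0
After char 1 ('I'=8): chars_in_quartet=2 acc=0x808 bytes_emitted=0
After char 2 ('u'=46): chars_in_quartet=3 acc=0x2022E bytes_emitted=0
After char 3 ('F'=5): chars_in_quartet=4 acc=0x808B85 -> emit 80 8B 85, reset; bytes_emitted=3
After char 4 ('v'=47): chars_in_quartet=1 acc=0x2F bytes_emitted=3
After char 5 ('5'=57): chars_in_quartet=2 acc=0xBF9 bytes_emitted=3
After char 6 ('o'=40): chars_in_quartet=3 acc=0x2FE68 bytes_emitted=3
Padding '=': partial quartet acc=0x2FE68 -> emit BF 9A; bytes_emitted=5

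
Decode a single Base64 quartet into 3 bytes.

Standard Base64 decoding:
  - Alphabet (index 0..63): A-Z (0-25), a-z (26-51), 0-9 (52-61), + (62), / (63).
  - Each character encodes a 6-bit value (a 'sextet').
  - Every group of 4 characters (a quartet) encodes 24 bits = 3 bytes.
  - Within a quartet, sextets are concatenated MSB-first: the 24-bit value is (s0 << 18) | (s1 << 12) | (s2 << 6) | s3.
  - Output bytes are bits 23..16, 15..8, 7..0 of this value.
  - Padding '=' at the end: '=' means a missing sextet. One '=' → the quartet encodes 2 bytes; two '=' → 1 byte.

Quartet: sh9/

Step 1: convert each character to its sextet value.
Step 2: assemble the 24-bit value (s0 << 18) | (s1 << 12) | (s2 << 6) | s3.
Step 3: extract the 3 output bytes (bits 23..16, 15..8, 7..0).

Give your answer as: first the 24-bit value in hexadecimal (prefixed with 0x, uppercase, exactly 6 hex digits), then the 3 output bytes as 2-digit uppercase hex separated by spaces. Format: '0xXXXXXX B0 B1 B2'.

Answer: 0xB21F7F B2 1F 7F

Derivation:
Sextets: s=44, h=33, 9=61, /=63
24-bit: (44<<18) | (33<<12) | (61<<6) | 63
      = 0xB00000 | 0x021000 | 0x000F40 | 0x00003F
      = 0xB21F7F
Bytes: (v>>16)&0xFF=B2, (v>>8)&0xFF=1F, v&0xFF=7F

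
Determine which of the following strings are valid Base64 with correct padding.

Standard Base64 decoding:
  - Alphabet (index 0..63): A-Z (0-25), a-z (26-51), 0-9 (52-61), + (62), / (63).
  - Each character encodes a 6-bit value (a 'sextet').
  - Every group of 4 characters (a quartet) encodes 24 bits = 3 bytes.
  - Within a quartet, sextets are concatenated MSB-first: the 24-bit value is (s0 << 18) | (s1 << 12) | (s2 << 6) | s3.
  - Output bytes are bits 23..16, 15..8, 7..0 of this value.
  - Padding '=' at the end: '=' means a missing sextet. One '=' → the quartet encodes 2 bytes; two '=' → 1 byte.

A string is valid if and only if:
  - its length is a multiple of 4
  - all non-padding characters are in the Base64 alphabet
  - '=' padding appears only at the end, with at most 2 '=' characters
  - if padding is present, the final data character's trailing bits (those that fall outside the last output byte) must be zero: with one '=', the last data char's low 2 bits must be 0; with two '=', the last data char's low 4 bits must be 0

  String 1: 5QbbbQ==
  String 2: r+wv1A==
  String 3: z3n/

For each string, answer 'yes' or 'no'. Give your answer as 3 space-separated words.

String 1: '5QbbbQ==' → valid
String 2: 'r+wv1A==' → valid
String 3: 'z3n/' → valid

Answer: yes yes yes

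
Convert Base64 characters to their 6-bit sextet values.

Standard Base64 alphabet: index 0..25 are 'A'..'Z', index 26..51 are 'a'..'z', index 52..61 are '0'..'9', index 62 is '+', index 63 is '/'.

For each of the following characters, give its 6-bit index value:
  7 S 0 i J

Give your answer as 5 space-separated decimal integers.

Answer: 59 18 52 34 9

Derivation:
'7': 0..9 range, 52 + ord('7') − ord('0') = 59
'S': A..Z range, ord('S') − ord('A') = 18
'0': 0..9 range, 52 + ord('0') − ord('0') = 52
'i': a..z range, 26 + ord('i') − ord('a') = 34
'J': A..Z range, ord('J') − ord('A') = 9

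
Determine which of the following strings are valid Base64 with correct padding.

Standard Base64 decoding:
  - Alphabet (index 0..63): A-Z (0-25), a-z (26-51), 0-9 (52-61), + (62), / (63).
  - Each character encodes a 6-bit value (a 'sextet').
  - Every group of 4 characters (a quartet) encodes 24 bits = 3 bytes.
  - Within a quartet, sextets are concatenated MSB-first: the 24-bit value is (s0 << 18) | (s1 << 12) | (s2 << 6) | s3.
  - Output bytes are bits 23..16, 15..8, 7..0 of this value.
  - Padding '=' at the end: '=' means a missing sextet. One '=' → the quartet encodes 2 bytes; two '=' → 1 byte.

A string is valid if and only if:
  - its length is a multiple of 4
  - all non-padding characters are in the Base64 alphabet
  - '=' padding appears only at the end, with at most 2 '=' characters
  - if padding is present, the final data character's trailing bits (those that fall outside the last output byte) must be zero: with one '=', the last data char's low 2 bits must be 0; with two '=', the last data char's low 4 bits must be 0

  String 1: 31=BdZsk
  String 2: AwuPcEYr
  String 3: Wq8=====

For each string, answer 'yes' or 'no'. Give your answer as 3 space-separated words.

String 1: '31=BdZsk' → invalid (bad char(s): ['=']; '=' in middle)
String 2: 'AwuPcEYr' → valid
String 3: 'Wq8=====' → invalid (5 pad chars (max 2))

Answer: no yes no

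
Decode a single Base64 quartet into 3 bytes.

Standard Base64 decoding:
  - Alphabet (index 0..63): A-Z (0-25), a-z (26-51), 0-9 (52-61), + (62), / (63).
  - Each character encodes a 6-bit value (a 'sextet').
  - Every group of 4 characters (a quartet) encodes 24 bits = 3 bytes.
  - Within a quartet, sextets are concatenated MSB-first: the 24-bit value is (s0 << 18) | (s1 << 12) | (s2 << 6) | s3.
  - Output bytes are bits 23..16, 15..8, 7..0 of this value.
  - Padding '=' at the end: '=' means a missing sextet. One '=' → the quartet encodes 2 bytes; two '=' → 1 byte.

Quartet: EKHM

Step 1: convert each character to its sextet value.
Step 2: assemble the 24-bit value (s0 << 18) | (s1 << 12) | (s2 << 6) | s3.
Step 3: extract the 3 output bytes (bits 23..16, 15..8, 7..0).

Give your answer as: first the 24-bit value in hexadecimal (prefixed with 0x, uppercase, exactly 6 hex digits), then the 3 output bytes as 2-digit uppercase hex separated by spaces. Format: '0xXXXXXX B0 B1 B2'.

Sextets: E=4, K=10, H=7, M=12
24-bit: (4<<18) | (10<<12) | (7<<6) | 12
      = 0x100000 | 0x00A000 | 0x0001C0 | 0x00000C
      = 0x10A1CC
Bytes: (v>>16)&0xFF=10, (v>>8)&0xFF=A1, v&0xFF=CC

Answer: 0x10A1CC 10 A1 CC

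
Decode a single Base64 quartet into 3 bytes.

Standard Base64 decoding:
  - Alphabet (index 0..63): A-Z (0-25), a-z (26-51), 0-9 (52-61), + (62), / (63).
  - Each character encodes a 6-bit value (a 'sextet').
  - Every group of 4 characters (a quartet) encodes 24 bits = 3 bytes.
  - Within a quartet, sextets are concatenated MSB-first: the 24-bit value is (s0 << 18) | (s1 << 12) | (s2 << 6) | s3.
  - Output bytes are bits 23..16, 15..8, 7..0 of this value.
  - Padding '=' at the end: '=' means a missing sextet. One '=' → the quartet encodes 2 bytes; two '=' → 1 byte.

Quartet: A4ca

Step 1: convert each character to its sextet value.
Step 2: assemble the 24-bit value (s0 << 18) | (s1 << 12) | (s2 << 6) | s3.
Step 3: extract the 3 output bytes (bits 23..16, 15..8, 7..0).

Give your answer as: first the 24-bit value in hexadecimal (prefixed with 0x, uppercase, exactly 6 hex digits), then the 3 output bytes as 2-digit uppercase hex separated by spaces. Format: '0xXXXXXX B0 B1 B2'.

Sextets: A=0, 4=56, c=28, a=26
24-bit: (0<<18) | (56<<12) | (28<<6) | 26
      = 0x000000 | 0x038000 | 0x000700 | 0x00001A
      = 0x03871A
Bytes: (v>>16)&0xFF=03, (v>>8)&0xFF=87, v&0xFF=1A

Answer: 0x03871A 03 87 1A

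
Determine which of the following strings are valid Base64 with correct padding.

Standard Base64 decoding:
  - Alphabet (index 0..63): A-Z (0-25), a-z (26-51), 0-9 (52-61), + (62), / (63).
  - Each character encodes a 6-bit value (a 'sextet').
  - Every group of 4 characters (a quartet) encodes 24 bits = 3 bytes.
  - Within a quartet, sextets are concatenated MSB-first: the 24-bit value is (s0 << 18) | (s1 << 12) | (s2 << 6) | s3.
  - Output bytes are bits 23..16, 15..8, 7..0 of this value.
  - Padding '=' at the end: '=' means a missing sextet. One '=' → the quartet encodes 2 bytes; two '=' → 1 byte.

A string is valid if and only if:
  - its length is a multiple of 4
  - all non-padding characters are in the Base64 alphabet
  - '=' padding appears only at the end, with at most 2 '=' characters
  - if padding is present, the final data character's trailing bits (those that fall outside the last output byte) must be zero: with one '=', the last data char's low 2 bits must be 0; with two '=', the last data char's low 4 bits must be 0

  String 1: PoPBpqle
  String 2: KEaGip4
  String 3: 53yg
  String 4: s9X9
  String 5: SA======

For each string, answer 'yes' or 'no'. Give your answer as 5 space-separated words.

String 1: 'PoPBpqle' → valid
String 2: 'KEaGip4' → invalid (len=7 not mult of 4)
String 3: '53yg' → valid
String 4: 's9X9' → valid
String 5: 'SA======' → invalid (6 pad chars (max 2))

Answer: yes no yes yes no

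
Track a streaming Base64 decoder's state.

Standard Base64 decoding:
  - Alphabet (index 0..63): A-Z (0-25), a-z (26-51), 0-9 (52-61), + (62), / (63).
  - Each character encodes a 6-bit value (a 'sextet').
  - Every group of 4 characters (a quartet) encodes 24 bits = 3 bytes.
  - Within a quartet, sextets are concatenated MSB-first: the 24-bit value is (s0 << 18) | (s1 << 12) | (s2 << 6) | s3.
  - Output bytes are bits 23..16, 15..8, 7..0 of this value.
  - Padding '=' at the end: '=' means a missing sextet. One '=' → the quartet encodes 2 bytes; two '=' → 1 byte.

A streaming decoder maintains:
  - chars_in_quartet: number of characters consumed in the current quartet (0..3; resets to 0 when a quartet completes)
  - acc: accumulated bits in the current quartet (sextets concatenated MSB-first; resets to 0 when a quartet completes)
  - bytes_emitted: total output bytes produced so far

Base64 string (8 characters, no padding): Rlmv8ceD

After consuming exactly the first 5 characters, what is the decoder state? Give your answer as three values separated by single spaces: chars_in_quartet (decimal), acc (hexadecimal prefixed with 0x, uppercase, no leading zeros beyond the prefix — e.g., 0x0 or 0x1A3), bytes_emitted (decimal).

After char 0 ('R'=17): chars_in_quartet=1 acc=0x11 bytes_emitted=0
After char 1 ('l'=37): chars_in_quartet=2 acc=0x465 bytes_emitted=0
After char 2 ('m'=38): chars_in_quartet=3 acc=0x11966 bytes_emitted=0
After char 3 ('v'=47): chars_in_quartet=4 acc=0x4659AF -> emit 46 59 AF, reset; bytes_emitted=3
After char 4 ('8'=60): chars_in_quartet=1 acc=0x3C bytes_emitted=3

Answer: 1 0x3C 3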